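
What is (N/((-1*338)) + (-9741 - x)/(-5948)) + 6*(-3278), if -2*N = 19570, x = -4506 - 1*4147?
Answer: -9870612577/502606 ≈ -19639.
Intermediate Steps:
x = -8653 (x = -4506 - 4147 = -8653)
N = -9785 (N = -1/2*19570 = -9785)
(N/((-1*338)) + (-9741 - x)/(-5948)) + 6*(-3278) = (-9785/((-1*338)) + (-9741 - 1*(-8653))/(-5948)) + 6*(-3278) = (-9785/(-338) + (-9741 + 8653)*(-1/5948)) - 19668 = (-9785*(-1/338) - 1088*(-1/5948)) - 19668 = (9785/338 + 272/1487) - 19668 = 14642231/502606 - 19668 = -9870612577/502606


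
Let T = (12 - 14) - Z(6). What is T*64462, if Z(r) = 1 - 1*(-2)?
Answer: -322310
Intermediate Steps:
Z(r) = 3 (Z(r) = 1 + 2 = 3)
T = -5 (T = (12 - 14) - 1*3 = -2 - 3 = -5)
T*64462 = -5*64462 = -322310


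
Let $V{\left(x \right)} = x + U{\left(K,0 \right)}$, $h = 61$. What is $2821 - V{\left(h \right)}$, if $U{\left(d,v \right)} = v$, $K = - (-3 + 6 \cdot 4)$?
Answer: $2760$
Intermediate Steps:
$K = -21$ ($K = - (-3 + 24) = \left(-1\right) 21 = -21$)
$V{\left(x \right)} = x$ ($V{\left(x \right)} = x + 0 = x$)
$2821 - V{\left(h \right)} = 2821 - 61 = 2760$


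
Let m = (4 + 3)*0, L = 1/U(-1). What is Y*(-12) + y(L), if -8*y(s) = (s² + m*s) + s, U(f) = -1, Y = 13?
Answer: -156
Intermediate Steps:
L = -1 (L = 1/(-1) = -1)
m = 0 (m = 7*0 = 0)
y(s) = -s/8 - s²/8 (y(s) = -((s² + 0*s) + s)/8 = -((s² + 0) + s)/8 = -(s² + s)/8 = -(s + s²)/8 = -s/8 - s²/8)
Y*(-12) + y(L) = 13*(-12) - ⅛*(-1)*(1 - 1) = -156 - ⅛*(-1)*0 = -156 + 0 = -156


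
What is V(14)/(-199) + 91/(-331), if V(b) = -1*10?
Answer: -14799/65869 ≈ -0.22467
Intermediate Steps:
V(b) = -10
V(14)/(-199) + 91/(-331) = -10/(-199) + 91/(-331) = -10*(-1/199) + 91*(-1/331) = 10/199 - 91/331 = -14799/65869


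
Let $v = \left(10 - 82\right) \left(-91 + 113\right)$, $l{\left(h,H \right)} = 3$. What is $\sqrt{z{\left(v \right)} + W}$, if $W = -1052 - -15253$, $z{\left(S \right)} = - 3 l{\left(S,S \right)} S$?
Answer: $\sqrt{28457} \approx 168.69$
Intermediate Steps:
$v = -1584$ ($v = \left(-72\right) 22 = -1584$)
$z{\left(S \right)} = - 9 S$ ($z{\left(S \right)} = \left(-3\right) 3 S = - 9 S$)
$W = 14201$ ($W = -1052 + 15253 = 14201$)
$\sqrt{z{\left(v \right)} + W} = \sqrt{\left(-9\right) \left(-1584\right) + 14201} = \sqrt{14256 + 14201} = \sqrt{28457}$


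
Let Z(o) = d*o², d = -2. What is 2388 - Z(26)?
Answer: 3740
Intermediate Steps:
Z(o) = -2*o²
2388 - Z(26) = 2388 - (-2)*26² = 2388 - (-2)*676 = 2388 - 1*(-1352) = 2388 + 1352 = 3740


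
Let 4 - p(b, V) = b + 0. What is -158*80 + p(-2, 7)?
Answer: -12634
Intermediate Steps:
p(b, V) = 4 - b (p(b, V) = 4 - (b + 0) = 4 - b)
-158*80 + p(-2, 7) = -158*80 + (4 - 1*(-2)) = -12640 + (4 + 2) = -12640 + 6 = -12634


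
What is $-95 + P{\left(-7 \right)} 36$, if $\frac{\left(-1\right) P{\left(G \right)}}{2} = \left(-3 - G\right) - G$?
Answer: $-887$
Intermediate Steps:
$P{\left(G \right)} = 6 + 4 G$ ($P{\left(G \right)} = - 2 \left(\left(-3 - G\right) - G\right) = - 2 \left(-3 - 2 G\right) = 6 + 4 G$)
$-95 + P{\left(-7 \right)} 36 = -95 + \left(6 + 4 \left(-7\right)\right) 36 = -95 + \left(6 - 28\right) 36 = -95 - 792 = -887$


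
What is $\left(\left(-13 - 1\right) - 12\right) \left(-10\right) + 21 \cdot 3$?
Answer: $323$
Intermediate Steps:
$\left(\left(-13 - 1\right) - 12\right) \left(-10\right) + 21 \cdot 3 = \left(-14 - 12\right) \left(-10\right) + 63 = \left(-26\right) \left(-10\right) + 63 = 260 + 63 = 323$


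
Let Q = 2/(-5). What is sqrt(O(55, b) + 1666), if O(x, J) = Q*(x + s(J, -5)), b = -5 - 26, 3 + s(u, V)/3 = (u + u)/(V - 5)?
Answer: 6*sqrt(1139)/5 ≈ 40.499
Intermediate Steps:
s(u, V) = -9 + 6*u/(-5 + V) (s(u, V) = -9 + 3*((u + u)/(V - 5)) = -9 + 3*((2*u)/(-5 + V)) = -9 + 3*(2*u/(-5 + V)) = -9 + 6*u/(-5 + V))
Q = -2/5 (Q = 2*(-1/5) = -2/5 ≈ -0.40000)
b = -31
O(x, J) = 18/5 - 2*x/5 + 6*J/25 (O(x, J) = -2*(x + 3*(15 - 3*(-5) + 2*J)/(-5 - 5))/5 = -2*(x + 3*(15 + 15 + 2*J)/(-10))/5 = -2*(x + 3*(-1/10)*(30 + 2*J))/5 = -2*(x + (-9 - 3*J/5))/5 = -2*(-9 + x - 3*J/5)/5 = 18/5 - 2*x/5 + 6*J/25)
sqrt(O(55, b) + 1666) = sqrt((18/5 - 2/5*55 + (6/25)*(-31)) + 1666) = sqrt((18/5 - 22 - 186/25) + 1666) = sqrt(-646/25 + 1666) = sqrt(41004/25) = 6*sqrt(1139)/5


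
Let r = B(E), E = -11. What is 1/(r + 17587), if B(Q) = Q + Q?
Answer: 1/17565 ≈ 5.6931e-5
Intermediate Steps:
B(Q) = 2*Q
r = -22 (r = 2*(-11) = -22)
1/(r + 17587) = 1/(-22 + 17587) = 1/17565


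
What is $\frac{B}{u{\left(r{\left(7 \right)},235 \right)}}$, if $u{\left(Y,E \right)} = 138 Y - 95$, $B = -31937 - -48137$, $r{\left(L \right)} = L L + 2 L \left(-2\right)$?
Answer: $\frac{16200}{2803} \approx 5.7795$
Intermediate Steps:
$r{\left(L \right)} = L^{2} - 4 L$
$B = 16200$ ($B = -31937 + 48137 = 16200$)
$u{\left(Y,E \right)} = -95 + 138 Y$
$\frac{B}{u{\left(r{\left(7 \right)},235 \right)}} = \frac{16200}{-95 + 138 \cdot 7 \left(-4 + 7\right)} = \frac{16200}{-95 + 138 \cdot 7 \cdot 3} = \frac{16200}{-95 + 138 \cdot 21} = \frac{16200}{-95 + 2898} = \frac{16200}{2803}$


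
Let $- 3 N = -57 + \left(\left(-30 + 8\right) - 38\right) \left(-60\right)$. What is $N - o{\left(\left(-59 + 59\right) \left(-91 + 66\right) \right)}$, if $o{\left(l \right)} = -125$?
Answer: $-1056$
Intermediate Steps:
$N = -1181$ ($N = - \frac{-57 + \left(\left(-30 + 8\right) - 38\right) \left(-60\right)}{3} = - \frac{-57 + \left(-22 - 38\right) \left(-60\right)}{3} = - \frac{-57 - -3600}{3} = - \frac{-57 + 3600}{3} = \left(- \frac{1}{3}\right) 3543 = -1181$)
$N - o{\left(\left(-59 + 59\right) \left(-91 + 66\right) \right)} = -1181 - -125 = -1181 + 125 = -1056$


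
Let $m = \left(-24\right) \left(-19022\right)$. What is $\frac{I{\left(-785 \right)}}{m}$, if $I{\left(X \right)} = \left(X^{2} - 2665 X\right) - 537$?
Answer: $\frac{902571}{152176} \approx 5.9311$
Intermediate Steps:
$I{\left(X \right)} = -537 + X^{2} - 2665 X$
$m = 456528$
$\frac{I{\left(-785 \right)}}{m} = \frac{-537 + \left(-785\right)^{2} - -2092025}{456528} = \left(-537 + 616225 + 2092025\right) \frac{1}{456528} = 2707713 \cdot \frac{1}{456528} = \frac{902571}{152176}$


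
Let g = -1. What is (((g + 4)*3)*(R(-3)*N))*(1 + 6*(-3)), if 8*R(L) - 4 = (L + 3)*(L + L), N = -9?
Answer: 1377/2 ≈ 688.50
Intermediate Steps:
R(L) = 1/2 + L*(3 + L)/4 (R(L) = 1/2 + ((L + 3)*(L + L))/8 = 1/2 + ((3 + L)*(2*L))/8 = 1/2 + (2*L*(3 + L))/8 = 1/2 + L*(3 + L)/4)
(((g + 4)*3)*(R(-3)*N))*(1 + 6*(-3)) = (((-1 + 4)*3)*((1/2 + (1/4)*(-3)**2 + (3/4)*(-3))*(-9)))*(1 + 6*(-3)) = ((3*3)*((1/2 + (1/4)*9 - 9/4)*(-9)))*(1 - 18) = (9*((1/2 + 9/4 - 9/4)*(-9)))*(-17) = (9*((1/2)*(-9)))*(-17) = (9*(-9/2))*(-17) = -81/2*(-17) = 1377/2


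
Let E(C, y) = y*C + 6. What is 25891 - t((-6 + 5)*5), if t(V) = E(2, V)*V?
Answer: 25871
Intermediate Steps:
E(C, y) = 6 + C*y (E(C, y) = C*y + 6 = 6 + C*y)
t(V) = V*(6 + 2*V) (t(V) = (6 + 2*V)*V = V*(6 + 2*V))
25891 - t((-6 + 5)*5) = 25891 - 2*(-6 + 5)*5*(3 + (-6 + 5)*5) = 25891 - 2*(-1*5)*(3 - 1*5) = 25891 - 2*(-5)*(3 - 5) = 25891 - 2*(-5)*(-2) = 25891 - 1*20 = 25891 - 20 = 25871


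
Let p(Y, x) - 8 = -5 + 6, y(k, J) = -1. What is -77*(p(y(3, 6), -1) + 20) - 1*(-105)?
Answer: -2128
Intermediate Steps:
p(Y, x) = 9 (p(Y, x) = 8 + (-5 + 6) = 8 + 1 = 9)
-77*(p(y(3, 6), -1) + 20) - 1*(-105) = -77*(9 + 20) - 1*(-105) = -77*29 + 105 = -2233 + 105 = -2128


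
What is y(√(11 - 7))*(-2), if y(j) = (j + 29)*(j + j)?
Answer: -248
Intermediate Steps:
y(j) = 2*j*(29 + j) (y(j) = (29 + j)*(2*j) = 2*j*(29 + j))
y(√(11 - 7))*(-2) = (2*√(11 - 7)*(29 + √(11 - 7)))*(-2) = (2*√4*(29 + √4))*(-2) = (2*2*(29 + 2))*(-2) = (2*2*31)*(-2) = 124*(-2) = -248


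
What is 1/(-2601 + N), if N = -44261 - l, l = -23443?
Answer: -1/23419 ≈ -4.2700e-5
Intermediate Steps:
N = -20818 (N = -44261 - 1*(-23443) = -44261 + 23443 = -20818)
1/(-2601 + N) = 1/(-2601 - 20818) = 1/(-23419) = -1/23419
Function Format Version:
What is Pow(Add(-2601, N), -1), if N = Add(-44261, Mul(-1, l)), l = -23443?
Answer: Rational(-1, 23419) ≈ -4.2700e-5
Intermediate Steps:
N = -20818 (N = Add(-44261, Mul(-1, -23443)) = Add(-44261, 23443) = -20818)
Pow(Add(-2601, N), -1) = Pow(Add(-2601, -20818), -1) = Pow(-23419, -1) = Rational(-1, 23419)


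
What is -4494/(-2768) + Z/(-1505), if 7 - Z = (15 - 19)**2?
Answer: 3394191/2082920 ≈ 1.6295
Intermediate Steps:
Z = -9 (Z = 7 - (15 - 19)**2 = 7 - 1*(-4)**2 = 7 - 1*16 = 7 - 16 = -9)
-4494/(-2768) + Z/(-1505) = -4494/(-2768) - 9/(-1505) = -4494*(-1/2768) - 9*(-1/1505) = 2247/1384 + 9/1505 = 3394191/2082920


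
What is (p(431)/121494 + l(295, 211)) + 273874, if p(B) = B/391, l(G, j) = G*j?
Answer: 15967048738757/47504154 ≈ 3.3612e+5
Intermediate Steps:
p(B) = B/391 (p(B) = B*(1/391) = B/391)
(p(431)/121494 + l(295, 211)) + 273874 = (((1/391)*431)/121494 + 295*211) + 273874 = ((431/391)*(1/121494) + 62245) + 273874 = (431/47504154 + 62245) + 273874 = 2956896066161/47504154 + 273874 = 15967048738757/47504154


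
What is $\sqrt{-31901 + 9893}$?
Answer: $2 i \sqrt{5502} \approx 148.35 i$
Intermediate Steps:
$\sqrt{-31901 + 9893} = \sqrt{-22008} = 2 i \sqrt{5502}$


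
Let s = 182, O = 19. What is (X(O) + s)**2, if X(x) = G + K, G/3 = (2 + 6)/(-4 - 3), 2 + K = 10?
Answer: 1705636/49 ≈ 34809.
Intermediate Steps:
K = 8 (K = -2 + 10 = 8)
G = -24/7 (G = 3*((2 + 6)/(-4 - 3)) = 3*(8/(-7)) = 3*(8*(-1/7)) = 3*(-8/7) = -24/7 ≈ -3.4286)
X(x) = 32/7 (X(x) = -24/7 + 8 = 32/7)
(X(O) + s)**2 = (32/7 + 182)**2 = (1306/7)**2 = 1705636/49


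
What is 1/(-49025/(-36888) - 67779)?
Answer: -696/47173259 ≈ -1.4754e-5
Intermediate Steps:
1/(-49025/(-36888) - 67779) = 1/(-49025*(-1/36888) - 67779) = 1/(925/696 - 67779) = 1/(-47173259/696) = -696/47173259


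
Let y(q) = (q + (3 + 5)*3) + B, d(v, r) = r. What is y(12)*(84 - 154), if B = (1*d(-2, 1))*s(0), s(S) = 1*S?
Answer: -2520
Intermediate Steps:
s(S) = S
B = 0 (B = (1*1)*0 = 1*0 = 0)
y(q) = 24 + q (y(q) = (q + (3 + 5)*3) + 0 = (q + 8*3) + 0 = (q + 24) + 0 = (24 + q) + 0 = 24 + q)
y(12)*(84 - 154) = (24 + 12)*(84 - 154) = 36*(-70) = -2520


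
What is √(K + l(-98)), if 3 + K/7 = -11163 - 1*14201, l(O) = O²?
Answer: I*√167965 ≈ 409.84*I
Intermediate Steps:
K = -177569 (K = -21 + 7*(-11163 - 1*14201) = -21 + 7*(-11163 - 14201) = -21 + 7*(-25364) = -21 - 177548 = -177569)
√(K + l(-98)) = √(-177569 + (-98)²) = √(-177569 + 9604) = √(-167965) = I*√167965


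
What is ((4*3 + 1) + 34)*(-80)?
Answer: -3760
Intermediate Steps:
((4*3 + 1) + 34)*(-80) = ((12 + 1) + 34)*(-80) = (13 + 34)*(-80) = 47*(-80) = -3760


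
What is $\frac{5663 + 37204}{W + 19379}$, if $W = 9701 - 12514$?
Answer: $\frac{1299}{502} \approx 2.5877$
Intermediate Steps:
$W = -2813$
$\frac{5663 + 37204}{W + 19379} = \frac{5663 + 37204}{-2813 + 19379} = \frac{42867}{16566} = 42867 \cdot \frac{1}{16566} = \frac{1299}{502}$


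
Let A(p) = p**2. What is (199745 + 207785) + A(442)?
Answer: 602894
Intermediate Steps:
(199745 + 207785) + A(442) = (199745 + 207785) + 442**2 = 407530 + 195364 = 602894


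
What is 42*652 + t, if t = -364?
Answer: 27020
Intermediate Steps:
42*652 + t = 42*652 - 364 = 27384 - 364 = 27020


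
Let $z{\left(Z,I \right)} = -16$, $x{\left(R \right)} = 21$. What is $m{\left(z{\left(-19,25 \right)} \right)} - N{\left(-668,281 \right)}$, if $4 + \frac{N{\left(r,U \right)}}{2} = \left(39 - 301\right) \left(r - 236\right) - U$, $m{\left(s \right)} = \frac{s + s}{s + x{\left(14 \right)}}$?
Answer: $- \frac{2365662}{5} \approx -4.7313 \cdot 10^{5}$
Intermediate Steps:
$m{\left(s \right)} = \frac{2 s}{21 + s}$ ($m{\left(s \right)} = \frac{s + s}{s + 21} = \frac{2 s}{21 + s}$)
$N{\left(r,U \right)} = 123656 - 524 r - 2 U$ ($N{\left(r,U \right)} = -8 + 2 \left(\left(39 - 301\right) \left(r - 236\right) - U\right) = -8 + 2 \left(- 262 \left(-236 + r\right) - U\right) = -8 + 2 \left(\left(61832 - 262 r\right) - U\right) = -8 + 2 \left(61832 - U - 262 r\right) = -8 - \left(-123664 + 2 U + 524 r\right) = 123656 - 524 r - 2 U$)
$m{\left(z{\left(-19,25 \right)} \right)} - N{\left(-668,281 \right)} = 2 \left(-16\right) \frac{1}{21 - 16} - \left(123656 - -350032 - 562\right) = 2 \left(-16\right) \frac{1}{5} - \left(123656 + 350032 - 562\right) = 2 \left(-16\right) \frac{1}{5} - 473126 = - \frac{32}{5} - 473126 = - \frac{2365662}{5}$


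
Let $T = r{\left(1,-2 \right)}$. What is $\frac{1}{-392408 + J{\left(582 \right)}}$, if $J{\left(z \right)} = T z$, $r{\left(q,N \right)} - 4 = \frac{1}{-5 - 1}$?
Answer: $- \frac{1}{390177} \approx -2.5629 \cdot 10^{-6}$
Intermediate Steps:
$r{\left(q,N \right)} = \frac{23}{6}$ ($r{\left(q,N \right)} = 4 + \frac{1}{-5 - 1} = 4 + \frac{1}{-6} = 4 - \frac{1}{6} = \frac{23}{6}$)
$T = \frac{23}{6} \approx 3.8333$
$J{\left(z \right)} = \frac{23 z}{6}$
$\frac{1}{-392408 + J{\left(582 \right)}} = \frac{1}{-392408 + \frac{23}{6} \cdot 582} = \frac{1}{-392408 + 2231} = \frac{1}{-390177} = - \frac{1}{390177}$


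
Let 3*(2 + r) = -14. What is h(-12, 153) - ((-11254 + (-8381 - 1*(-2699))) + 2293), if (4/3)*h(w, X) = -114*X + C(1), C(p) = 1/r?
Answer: 124911/80 ≈ 1561.4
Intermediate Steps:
r = -20/3 (r = -2 + (⅓)*(-14) = -2 - 14/3 = -20/3 ≈ -6.6667)
C(p) = -3/20 (C(p) = 1/(-20/3) = -3/20)
h(w, X) = -9/80 - 171*X/2 (h(w, X) = 3*(-114*X - 3/20)/4 = 3*(-3/20 - 114*X)/4 = -9/80 - 171*X/2)
h(-12, 153) - ((-11254 + (-8381 - 1*(-2699))) + 2293) = (-9/80 - 171/2*153) - ((-11254 + (-8381 - 1*(-2699))) + 2293) = (-9/80 - 26163/2) - ((-11254 + (-8381 + 2699)) + 2293) = -1046529/80 - ((-11254 - 5682) + 2293) = -1046529/80 - (-16936 + 2293) = -1046529/80 - 1*(-14643) = -1046529/80 + 14643 = 124911/80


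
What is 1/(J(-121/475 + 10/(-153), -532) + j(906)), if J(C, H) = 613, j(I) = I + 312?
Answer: 1/1831 ≈ 0.00054615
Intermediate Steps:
j(I) = 312 + I
1/(J(-121/475 + 10/(-153), -532) + j(906)) = 1/(613 + (312 + 906)) = 1/(613 + 1218) = 1/1831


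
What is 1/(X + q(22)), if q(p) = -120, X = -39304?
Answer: -1/39424 ≈ -2.5365e-5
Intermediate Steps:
1/(X + q(22)) = 1/(-39304 - 120) = 1/(-39424) = -1/39424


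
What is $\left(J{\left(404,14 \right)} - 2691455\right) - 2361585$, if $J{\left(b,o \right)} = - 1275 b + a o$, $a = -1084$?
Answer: $-5583316$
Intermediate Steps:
$J{\left(b,o \right)} = - 1275 b - 1084 o$
$\left(J{\left(404,14 \right)} - 2691455\right) - 2361585 = \left(\left(\left(-1275\right) 404 - 15176\right) - 2691455\right) - 2361585 = \left(\left(-515100 - 15176\right) - 2691455\right) - 2361585 = \left(-530276 - 2691455\right) - 2361585 = -3221731 - 2361585 = -5583316$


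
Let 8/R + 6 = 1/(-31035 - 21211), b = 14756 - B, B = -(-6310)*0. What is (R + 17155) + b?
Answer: 10002946579/313477 ≈ 31910.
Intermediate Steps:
B = 0 (B = -1262*0 = 0)
b = 14756 (b = 14756 - 1*0 = 14756 + 0 = 14756)
R = -417968/313477 (R = 8/(-6 + 1/(-31035 - 21211)) = 8/(-6 + 1/(-52246)) = 8/(-6 - 1/52246) = 8/(-313477/52246) = 8*(-52246/313477) = -417968/313477 ≈ -1.3333)
(R + 17155) + b = (-417968/313477 + 17155) + 14756 = 5377279967/313477 + 14756 = 10002946579/313477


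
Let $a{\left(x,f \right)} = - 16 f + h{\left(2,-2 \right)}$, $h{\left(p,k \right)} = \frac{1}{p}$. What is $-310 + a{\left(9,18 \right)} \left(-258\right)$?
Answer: $73865$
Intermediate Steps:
$a{\left(x,f \right)} = \frac{1}{2} - 16 f$ ($a{\left(x,f \right)} = - 16 f + \frac{1}{2} = \frac{1}{2} - 16 f$)
$-310 + a{\left(9,18 \right)} \left(-258\right) = -310 + \left(\frac{1}{2} - 288\right) \left(-258\right) = -310 - -74175 = -310 + 74175 = 73865$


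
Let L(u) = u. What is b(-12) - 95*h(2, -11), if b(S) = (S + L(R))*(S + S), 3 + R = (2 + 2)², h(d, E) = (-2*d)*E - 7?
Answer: -3539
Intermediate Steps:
h(d, E) = -7 - 2*E*d (h(d, E) = -2*E*d - 7 = -7 - 2*E*d)
R = 13 (R = -3 + (2 + 2)² = -3 + 4² = -3 + 16 = 13)
b(S) = 2*S*(13 + S) (b(S) = (S + 13)*(S + S) = (13 + S)*(2*S) = 2*S*(13 + S))
b(-12) - 95*h(2, -11) = 2*(-12)*(13 - 12) - 95*(-7 - 2*(-11)*2) = 2*(-12)*1 - 95*(-7 + 44) = -24 - 95*37 = -24 - 3515 = -3539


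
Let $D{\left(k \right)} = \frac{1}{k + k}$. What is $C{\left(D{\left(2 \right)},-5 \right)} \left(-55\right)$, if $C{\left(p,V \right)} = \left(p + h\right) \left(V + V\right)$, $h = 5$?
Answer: $\frac{5775}{2} \approx 2887.5$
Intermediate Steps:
$D{\left(k \right)} = \frac{1}{2 k}$
$C{\left(p,V \right)} = 2 V \left(5 + p\right)$ ($C{\left(p,V \right)} = \left(p + 5\right) \left(V + V\right) = \left(5 + p\right) 2 V = 2 V \left(5 + p\right)$)
$C{\left(D{\left(2 \right)},-5 \right)} \left(-55\right) = 2 \left(-5\right) \left(5 + \frac{1}{2 \cdot 2}\right) \left(-55\right) = 2 \left(-5\right) \left(5 + \frac{1}{2} \cdot \frac{1}{2}\right) \left(-55\right) = 2 \left(-5\right) \left(5 + \frac{1}{4}\right) \left(-55\right) = 2 \left(-5\right) \frac{21}{4} \left(-55\right) = \left(- \frac{105}{2}\right) \left(-55\right) = \frac{5775}{2}$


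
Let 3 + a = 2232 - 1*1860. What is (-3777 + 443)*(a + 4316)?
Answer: -15619790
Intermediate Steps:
a = 369 (a = -3 + (2232 - 1*1860) = -3 + (2232 - 1860) = -3 + 372 = 369)
(-3777 + 443)*(a + 4316) = (-3777 + 443)*(369 + 4316) = -3334*4685 = -15619790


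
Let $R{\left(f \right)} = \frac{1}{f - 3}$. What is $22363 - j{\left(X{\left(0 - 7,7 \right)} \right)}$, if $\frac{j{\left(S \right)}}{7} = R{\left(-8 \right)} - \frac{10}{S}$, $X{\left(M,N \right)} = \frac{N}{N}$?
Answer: $\frac{246770}{11} \approx 22434.0$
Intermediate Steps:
$X{\left(M,N \right)} = 1$
$R{\left(f \right)} = \frac{1}{-3 + f}$
$j{\left(S \right)} = - \frac{7}{11} - \frac{70}{S}$ ($j{\left(S \right)} = 7 \left(\frac{1}{-3 - 8} - \frac{10}{S}\right) = 7 \left(\frac{1}{-11} - \frac{10}{S}\right) = 7 \left(- \frac{1}{11} - \frac{10}{S}\right) = - \frac{7}{11} - \frac{70}{S}$)
$22363 - j{\left(X{\left(0 - 7,7 \right)} \right)} = 22363 - \left(- \frac{7}{11} - \frac{70}{1}\right) = 22363 - \left(- \frac{7}{11} - 70\right) = 22363 - - \frac{777}{11} = 22363 + \frac{777}{11} = \frac{246770}{11}$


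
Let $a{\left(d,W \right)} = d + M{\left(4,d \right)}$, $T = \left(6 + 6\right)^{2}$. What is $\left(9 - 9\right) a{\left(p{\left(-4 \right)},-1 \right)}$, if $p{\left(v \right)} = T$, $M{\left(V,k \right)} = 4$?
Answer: $0$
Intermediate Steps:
$T = 144$ ($T = 12^{2} = 144$)
$p{\left(v \right)} = 144$
$a{\left(d,W \right)} = 4 + d$ ($a{\left(d,W \right)} = d + 4 = 4 + d$)
$\left(9 - 9\right) a{\left(p{\left(-4 \right)},-1 \right)} = \left(9 - 9\right) \left(4 + 144\right) = 0 \cdot 148 = 0$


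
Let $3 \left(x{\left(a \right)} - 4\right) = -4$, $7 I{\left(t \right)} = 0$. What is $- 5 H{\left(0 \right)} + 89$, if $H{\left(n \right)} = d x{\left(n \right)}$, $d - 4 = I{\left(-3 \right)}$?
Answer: $\frac{107}{3} \approx 35.667$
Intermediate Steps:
$I{\left(t \right)} = 0$ ($I{\left(t \right)} = \frac{1}{7} \cdot 0 = 0$)
$x{\left(a \right)} = \frac{8}{3}$ ($x{\left(a \right)} = 4 + \frac{1}{3} \left(-4\right) = 4 - \frac{4}{3} = \frac{8}{3}$)
$d = 4$ ($d = 4 + 0 = 4$)
$H{\left(n \right)} = \frac{32}{3}$ ($H{\left(n \right)} = 4 \cdot \frac{8}{3} = \frac{32}{3}$)
$- 5 H{\left(0 \right)} + 89 = \left(-5\right) \frac{32}{3} + 89 = - \frac{160}{3} + 89 = \frac{107}{3}$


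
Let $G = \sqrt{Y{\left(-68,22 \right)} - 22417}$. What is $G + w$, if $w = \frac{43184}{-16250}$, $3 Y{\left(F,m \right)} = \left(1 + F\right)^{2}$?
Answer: $- \frac{21592}{8125} + \frac{i \sqrt{188286}}{3} \approx -2.6575 + 144.64 i$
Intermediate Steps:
$Y{\left(F,m \right)} = \frac{\left(1 + F\right)^{2}}{3}$
$w = - \frac{21592}{8125}$ ($w = 43184 \left(- \frac{1}{16250}\right) = - \frac{21592}{8125} \approx -2.6575$)
$G = \frac{i \sqrt{188286}}{3}$ ($G = \sqrt{\frac{\left(1 - 68\right)^{2}}{3} - 22417} = \sqrt{\frac{\left(-67\right)^{2}}{3} - 22417} = \sqrt{\frac{1}{3} \cdot 4489 - 22417} = \sqrt{\frac{4489}{3} - 22417} = \sqrt{- \frac{62762}{3}} = \frac{i \sqrt{188286}}{3} \approx 144.64 i$)
$G + w = \frac{i \sqrt{188286}}{3} - \frac{21592}{8125} = - \frac{21592}{8125} + \frac{i \sqrt{188286}}{3}$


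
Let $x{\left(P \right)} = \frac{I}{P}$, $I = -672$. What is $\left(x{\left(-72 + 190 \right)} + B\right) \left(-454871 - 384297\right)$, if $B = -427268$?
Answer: $\frac{21154710308864}{59} \approx 3.5855 \cdot 10^{11}$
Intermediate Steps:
$x{\left(P \right)} = - \frac{672}{P}$
$\left(x{\left(-72 + 190 \right)} + B\right) \left(-454871 - 384297\right) = \left(- \frac{672}{-72 + 190} - 427268\right) \left(-454871 - 384297\right) = \left(- \frac{672}{118} - 427268\right) \left(-839168\right) = \left(\left(-672\right) \frac{1}{118} - 427268\right) \left(-839168\right) = \left(- \frac{336}{59} - 427268\right) \left(-839168\right) = \left(- \frac{25209148}{59}\right) \left(-839168\right) = \frac{21154710308864}{59}$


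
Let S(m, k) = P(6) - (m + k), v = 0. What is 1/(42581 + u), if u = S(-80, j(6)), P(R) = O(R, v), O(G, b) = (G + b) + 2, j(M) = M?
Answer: 1/42663 ≈ 2.3440e-5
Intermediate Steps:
O(G, b) = 2 + G + b
P(R) = 2 + R (P(R) = 2 + R + 0 = 2 + R)
S(m, k) = 8 - k - m (S(m, k) = (2 + 6) - (m + k) = 8 - (k + m) = 8 + (-k - m) = 8 - k - m)
u = 82 (u = 8 - 1*6 - 1*(-80) = 8 - 6 + 80 = 82)
1/(42581 + u) = 1/(42581 + 82) = 1/42663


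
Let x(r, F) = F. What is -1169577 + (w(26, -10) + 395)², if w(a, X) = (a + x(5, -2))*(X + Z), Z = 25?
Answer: -599552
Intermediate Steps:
w(a, X) = (-2 + a)*(25 + X) (w(a, X) = (a - 2)*(X + 25) = (-2 + a)*(25 + X))
-1169577 + (w(26, -10) + 395)² = -1169577 + ((-50 - 2*(-10) + 25*26 - 10*26) + 395)² = -1169577 + ((-50 + 20 + 650 - 260) + 395)² = -1169577 + (360 + 395)² = -1169577 + 755² = -1169577 + 570025 = -599552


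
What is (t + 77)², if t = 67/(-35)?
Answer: 6906384/1225 ≈ 5637.9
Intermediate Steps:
t = -67/35 (t = 67*(-1/35) = -67/35 ≈ -1.9143)
(t + 77)² = (-67/35 + 77)² = (2628/35)² = 6906384/1225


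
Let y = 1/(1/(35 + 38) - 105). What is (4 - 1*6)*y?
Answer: 73/3832 ≈ 0.019050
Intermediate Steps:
y = -73/7664 (y = 1/(1/73 - 105) = 1/(-7664/73) = -73/7664 ≈ -0.0095250)
(4 - 1*6)*y = (4 - 1*6)*(-73/7664) = (4 - 6)*(-73/7664) = -2*(-73/7664) = 73/3832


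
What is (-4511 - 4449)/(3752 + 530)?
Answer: -4480/2141 ≈ -2.0925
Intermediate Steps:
(-4511 - 4449)/(3752 + 530) = -8960/4282 = -8960*1/4282 = -4480/2141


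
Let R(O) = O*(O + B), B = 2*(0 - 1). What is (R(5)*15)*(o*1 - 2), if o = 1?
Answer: -225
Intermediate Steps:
B = -2 (B = 2*(-1) = -2)
R(O) = O*(-2 + O) (R(O) = O*(O - 2) = O*(-2 + O))
(R(5)*15)*(o*1 - 2) = ((5*(-2 + 5))*15)*(1*1 - 2) = ((5*3)*15)*(1 - 2) = (15*15)*(-1) = 225*(-1) = -225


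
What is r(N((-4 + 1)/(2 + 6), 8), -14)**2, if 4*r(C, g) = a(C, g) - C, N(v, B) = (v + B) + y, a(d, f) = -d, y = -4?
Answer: 841/256 ≈ 3.2852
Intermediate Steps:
N(v, B) = -4 + B + v (N(v, B) = (v + B) - 4 = (B + v) - 4 = -4 + B + v)
r(C, g) = -C/2 (r(C, g) = (-C - C)/4 = (-2*C)/4 = -C/2)
r(N((-4 + 1)/(2 + 6), 8), -14)**2 = (-(-4 + 8 + (-4 + 1)/(2 + 6))/2)**2 = (-(-4 + 8 - 3/8)/2)**2 = (-1/2*29/8)**2 = (-29/16)**2 = 841/256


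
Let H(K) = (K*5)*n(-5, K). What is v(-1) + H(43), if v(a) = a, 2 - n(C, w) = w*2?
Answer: -18061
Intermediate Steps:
n(C, w) = 2 - 2*w (n(C, w) = 2 - w*2 = 2 - 2*w)
H(K) = 5*K*(2 - 2*K) (H(K) = (K*5)*(2 - 2*K) = (5*K)*(2 - 2*K) = 5*K*(2 - 2*K))
v(-1) + H(43) = -1 + 10*43*(1 - 1*43) = -1 + 10*43*(1 - 43) = -1 + 10*43*(-42) = -1 - 18060 = -18061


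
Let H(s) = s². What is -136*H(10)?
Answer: -13600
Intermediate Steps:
-136*H(10) = -136*10² = -136*100 = -13600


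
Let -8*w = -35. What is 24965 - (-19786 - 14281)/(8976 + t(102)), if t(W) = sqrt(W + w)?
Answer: 16093581036641/644547757 - 68134*sqrt(1702)/644547757 ≈ 24969.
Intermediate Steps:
w = 35/8 (w = -1/8*(-35) = 35/8 ≈ 4.3750)
t(W) = sqrt(35/8 + W) (t(W) = sqrt(W + 35/8) = sqrt(35/8 + W))
24965 - (-19786 - 14281)/(8976 + t(102)) = 24965 - (-19786 - 14281)/(8976 + sqrt(70 + 16*102)/4) = 24965 - (-34067)/(8976 + sqrt(70 + 1632)/4) = 24965 - (-34067)/(8976 + sqrt(1702)/4) = 24965 + 34067/(8976 + sqrt(1702)/4)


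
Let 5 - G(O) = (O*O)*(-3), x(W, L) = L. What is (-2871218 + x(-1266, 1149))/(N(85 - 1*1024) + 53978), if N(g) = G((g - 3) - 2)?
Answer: -2870069/2727391 ≈ -1.0523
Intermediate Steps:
G(O) = 5 + 3*O**2 (G(O) = 5 - O*O*(-3) = 5 - O**2*(-3) = 5 - (-3)*O**2 = 5 + 3*O**2)
N(g) = 5 + 3*(-5 + g)**2 (N(g) = 5 + 3*((g - 3) - 2)**2 = 5 + 3*((-3 + g) - 2)**2 = 5 + 3*(-5 + g)**2)
(-2871218 + x(-1266, 1149))/(N(85 - 1*1024) + 53978) = (-2871218 + 1149)/((5 + 3*(-5 + (85 - 1*1024))**2) + 53978) = -2870069/((5 + 3*(-5 + (85 - 1024))**2) + 53978) = -2870069/((5 + 3*(-5 - 939)**2) + 53978) = -2870069/((5 + 3*(-944)**2) + 53978) = -2870069/((5 + 3*891136) + 53978) = -2870069/((5 + 2673408) + 53978) = -2870069/(2673413 + 53978) = -2870069/2727391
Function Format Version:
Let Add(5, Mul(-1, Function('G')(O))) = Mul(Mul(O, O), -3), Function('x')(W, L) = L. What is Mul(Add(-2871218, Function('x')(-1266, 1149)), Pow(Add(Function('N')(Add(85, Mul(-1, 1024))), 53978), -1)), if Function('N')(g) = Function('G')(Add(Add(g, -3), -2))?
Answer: Rational(-2870069, 2727391) ≈ -1.0523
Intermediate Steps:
Function('G')(O) = Add(5, Mul(3, Pow(O, 2))) (Function('G')(O) = Add(5, Mul(-1, Mul(Mul(O, O), -3))) = Add(5, Mul(-1, Mul(Pow(O, 2), -3))) = Add(5, Mul(-1, Mul(-3, Pow(O, 2)))) = Add(5, Mul(3, Pow(O, 2))))
Function('N')(g) = Add(5, Mul(3, Pow(Add(-5, g), 2))) (Function('N')(g) = Add(5, Mul(3, Pow(Add(Add(g, -3), -2), 2))) = Add(5, Mul(3, Pow(Add(Add(-3, g), -2), 2))) = Add(5, Mul(3, Pow(Add(-5, g), 2))))
Mul(Add(-2871218, Function('x')(-1266, 1149)), Pow(Add(Function('N')(Add(85, Mul(-1, 1024))), 53978), -1)) = Mul(Add(-2871218, 1149), Pow(Add(Add(5, Mul(3, Pow(Add(-5, Add(85, Mul(-1, 1024))), 2))), 53978), -1)) = Mul(-2870069, Pow(Add(Add(5, Mul(3, Pow(Add(-5, Add(85, -1024)), 2))), 53978), -1)) = Mul(-2870069, Pow(Add(Add(5, Mul(3, Pow(Add(-5, -939), 2))), 53978), -1)) = Mul(-2870069, Pow(Add(Add(5, Mul(3, Pow(-944, 2))), 53978), -1)) = Mul(-2870069, Pow(Add(Add(5, Mul(3, 891136)), 53978), -1)) = Mul(-2870069, Pow(Add(Add(5, 2673408), 53978), -1)) = Mul(-2870069, Pow(Add(2673413, 53978), -1)) = Mul(-2870069, Pow(2727391, -1)) = Mul(-2870069, Rational(1, 2727391)) = Rational(-2870069, 2727391)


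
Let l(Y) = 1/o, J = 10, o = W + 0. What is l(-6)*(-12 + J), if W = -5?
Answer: ⅖ ≈ 0.40000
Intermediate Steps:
o = -5 (o = -5 + 0 = -5)
l(Y) = -⅕ (l(Y) = 1/(-5) = -⅕)
l(-6)*(-12 + J) = -(-12 + 10)/5 = -⅕*(-2) = ⅖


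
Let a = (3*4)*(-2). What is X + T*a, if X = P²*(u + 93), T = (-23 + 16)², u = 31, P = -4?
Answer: 808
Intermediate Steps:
a = -24 (a = 12*(-2) = -24)
T = 49 (T = (-7)² = 49)
X = 1984 (X = (-4)²*(31 + 93) = 16*124 = 1984)
X + T*a = 1984 + 49*(-24) = 1984 - 1176 = 808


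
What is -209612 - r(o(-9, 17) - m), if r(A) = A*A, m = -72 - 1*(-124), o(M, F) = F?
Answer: -210837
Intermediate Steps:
m = 52 (m = -72 + 124 = 52)
r(A) = A**2
-209612 - r(o(-9, 17) - m) = -209612 - (17 - 1*52)**2 = -209612 - (17 - 52)**2 = -209612 - 1*(-35)**2 = -209612 - 1*1225 = -209612 - 1225 = -210837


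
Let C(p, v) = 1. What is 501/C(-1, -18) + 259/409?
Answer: 205168/409 ≈ 501.63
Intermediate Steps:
501/C(-1, -18) + 259/409 = 501/1 + 259/409 = 501*1 + 259*(1/409) = 501 + 259/409 = 205168/409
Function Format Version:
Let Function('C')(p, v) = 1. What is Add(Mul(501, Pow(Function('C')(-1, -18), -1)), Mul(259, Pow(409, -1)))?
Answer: Rational(205168, 409) ≈ 501.63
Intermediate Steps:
Add(Mul(501, Pow(Function('C')(-1, -18), -1)), Mul(259, Pow(409, -1))) = Add(Mul(501, Pow(1, -1)), Mul(259, Pow(409, -1))) = Add(Mul(501, 1), Mul(259, Rational(1, 409))) = Add(501, Rational(259, 409)) = Rational(205168, 409)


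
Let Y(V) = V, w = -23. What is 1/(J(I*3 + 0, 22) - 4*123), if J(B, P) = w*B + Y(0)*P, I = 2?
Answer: -1/630 ≈ -0.0015873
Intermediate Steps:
J(B, P) = -23*B (J(B, P) = -23*B + 0*P = -23*B + 0 = -23*B)
1/(J(I*3 + 0, 22) - 4*123) = 1/(-23*(2*3 + 0) - 4*123) = 1/(-23*(6 + 0) - 492) = 1/(-23*6 - 492) = 1/(-138 - 492) = 1/(-630) = -1/630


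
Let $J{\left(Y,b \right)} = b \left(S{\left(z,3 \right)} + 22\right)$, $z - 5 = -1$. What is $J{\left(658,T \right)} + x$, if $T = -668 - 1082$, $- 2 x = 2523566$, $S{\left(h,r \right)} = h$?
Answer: $-1307283$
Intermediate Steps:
$z = 4$ ($z = 5 - 1 = 4$)
$x = -1261783$ ($x = \left(- \frac{1}{2}\right) 2523566 = -1261783$)
$T = -1750$
$J{\left(Y,b \right)} = 26 b$ ($J{\left(Y,b \right)} = b \left(4 + 22\right) = b 26 = 26 b$)
$J{\left(658,T \right)} + x = 26 \left(-1750\right) - 1261783 = -45500 - 1261783 = -1307283$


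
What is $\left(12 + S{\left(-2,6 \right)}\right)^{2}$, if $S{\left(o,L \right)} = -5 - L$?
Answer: $1$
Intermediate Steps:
$\left(12 + S{\left(-2,6 \right)}\right)^{2} = \left(12 - 11\right)^{2} = 1^{2} = 1$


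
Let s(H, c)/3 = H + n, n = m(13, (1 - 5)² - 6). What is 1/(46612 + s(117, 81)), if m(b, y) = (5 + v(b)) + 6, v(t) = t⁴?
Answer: 1/132679 ≈ 7.5370e-6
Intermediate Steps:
m(b, y) = 11 + b⁴ (m(b, y) = (5 + b⁴) + 6 = 11 + b⁴)
n = 28572 (n = 11 + 13⁴ = 11 + 28561 = 28572)
s(H, c) = 85716 + 3*H (s(H, c) = 3*(H + 28572) = 3*(28572 + H) = 85716 + 3*H)
1/(46612 + s(117, 81)) = 1/(46612 + (85716 + 3*117)) = 1/(46612 + (85716 + 351)) = 1/(46612 + 86067) = 1/132679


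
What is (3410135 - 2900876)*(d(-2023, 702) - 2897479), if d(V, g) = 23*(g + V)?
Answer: -1491040074258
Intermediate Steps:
d(V, g) = 23*V + 23*g (d(V, g) = 23*(V + g) = 23*V + 23*g)
(3410135 - 2900876)*(d(-2023, 702) - 2897479) = (3410135 - 2900876)*((23*(-2023) + 23*702) - 2897479) = 509259*((-46529 + 16146) - 2897479) = 509259*(-30383 - 2897479) = 509259*(-2927862) = -1491040074258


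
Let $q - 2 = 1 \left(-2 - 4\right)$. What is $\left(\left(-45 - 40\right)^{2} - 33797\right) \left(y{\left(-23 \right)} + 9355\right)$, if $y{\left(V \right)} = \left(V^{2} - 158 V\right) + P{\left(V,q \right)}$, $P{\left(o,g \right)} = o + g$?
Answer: $-358482852$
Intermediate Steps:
$q = -4$ ($q = 2 + 1 \left(-2 - 4\right) = 2 + 1 \left(-6\right) = 2 - 6 = -4$)
$P{\left(o,g \right)} = g + o$
$y{\left(V \right)} = -4 + V^{2} - 157 V$ ($y{\left(V \right)} = \left(V^{2} - 158 V\right) + \left(-4 + V\right) = -4 + V^{2} - 157 V$)
$\left(\left(-45 - 40\right)^{2} - 33797\right) \left(y{\left(-23 \right)} + 9355\right) = \left(\left(-45 - 40\right)^{2} - 33797\right) \left(\left(-4 + \left(-23\right)^{2} - -3611\right) + 9355\right) = \left(\left(-85\right)^{2} - 33797\right) \left(\left(-4 + 529 + 3611\right) + 9355\right) = \left(7225 - 33797\right) \left(4136 + 9355\right) = \left(-26572\right) 13491 = -358482852$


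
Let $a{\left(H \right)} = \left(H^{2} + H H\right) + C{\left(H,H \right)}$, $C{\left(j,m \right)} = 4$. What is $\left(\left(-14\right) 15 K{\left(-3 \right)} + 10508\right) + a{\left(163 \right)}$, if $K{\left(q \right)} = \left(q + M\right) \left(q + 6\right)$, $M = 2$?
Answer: $64280$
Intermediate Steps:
$K{\left(q \right)} = \left(2 + q\right) \left(6 + q\right)$ ($K{\left(q \right)} = \left(q + 2\right) \left(q + 6\right) = \left(2 + q\right) \left(6 + q\right)$)
$a{\left(H \right)} = 4 + 2 H^{2}$ ($a{\left(H \right)} = \left(H^{2} + H H\right) + 4 = \left(H^{2} + H^{2}\right) + 4 = 2 H^{2} + 4 = 4 + 2 H^{2}$)
$\left(\left(-14\right) 15 K{\left(-3 \right)} + 10508\right) + a{\left(163 \right)} = \left(\left(-14\right) 15 \left(12 + \left(-3\right)^{2} + 8 \left(-3\right)\right) + 10508\right) + \left(4 + 2 \cdot 163^{2}\right) = \left(- 210 \left(12 + 9 - 24\right) + 10508\right) + \left(4 + 2 \cdot 26569\right) = \left(\left(-210\right) \left(-3\right) + 10508\right) + \left(4 + 53138\right) = \left(630 + 10508\right) + 53142 = 11138 + 53142 = 64280$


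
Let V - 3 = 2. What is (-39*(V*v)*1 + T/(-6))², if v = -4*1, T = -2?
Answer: 5480281/9 ≈ 6.0892e+5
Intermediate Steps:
V = 5 (V = 3 + 2 = 5)
v = -4
(-39*(V*v)*1 + T/(-6))² = (-39*(5*(-4))*1 - 2/(-6))² = (-39*(-20*1) - 2*(-⅙))² = (-39/(1/(-20)) + ⅓)² = (-39/(-1/20) + ⅓)² = (-39*(-20) + ⅓)² = (780 + ⅓)² = (2341/3)² = 5480281/9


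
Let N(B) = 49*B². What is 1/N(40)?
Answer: 1/78400 ≈ 1.2755e-5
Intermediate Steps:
1/N(40) = 1/(49*40²) = 1/(49*1600) = 1/78400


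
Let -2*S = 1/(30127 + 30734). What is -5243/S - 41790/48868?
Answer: 15593496468669/24434 ≈ 6.3819e+8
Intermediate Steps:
S = -1/121722 (S = -1/(2*(30127 + 30734)) = -½/60861 = -½*1/60861 = -1/121722 ≈ -8.2154e-6)
-5243/S - 41790/48868 = -5243/(-1/121722) - 41790/48868 = -5243*(-121722) - 41790*1/48868 = 638188446 - 20895/24434 = 15593496468669/24434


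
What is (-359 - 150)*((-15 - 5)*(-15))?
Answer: -152700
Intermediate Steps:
(-359 - 150)*((-15 - 5)*(-15)) = -(-10180)*(-15) = -509*300 = -152700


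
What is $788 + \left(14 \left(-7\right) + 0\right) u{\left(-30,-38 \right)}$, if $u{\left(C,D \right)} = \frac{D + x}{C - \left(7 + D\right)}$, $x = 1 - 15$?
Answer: $5884$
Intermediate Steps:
$x = -14$
$u{\left(C,D \right)} = \frac{-14 + D}{-7 + C - D}$ ($u{\left(C,D \right)} = \frac{D - 14}{C - \left(7 + D\right)} = \frac{-14 + D}{-7 + C - D}$)
$788 + \left(14 \left(-7\right) + 0\right) u{\left(-30,-38 \right)} = 788 + \left(14 \left(-7\right) + 0\right) \frac{14 - -38}{7 - 38 - -30} = 788 + \left(-98 + 0\right) \frac{14 + 38}{7 - 38 + 30} = 788 - 98 \frac{1}{-1} \cdot 52 = 788 - 98 \left(\left(-1\right) 52\right) = 788 - -5096 = 788 + 5096 = 5884$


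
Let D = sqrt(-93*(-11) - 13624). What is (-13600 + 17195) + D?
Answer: 3595 + I*sqrt(12601) ≈ 3595.0 + 112.25*I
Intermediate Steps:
D = I*sqrt(12601) (D = sqrt(1023 - 13624) = sqrt(-12601) = I*sqrt(12601) ≈ 112.25*I)
(-13600 + 17195) + D = (-13600 + 17195) + I*sqrt(12601) = 3595 + I*sqrt(12601)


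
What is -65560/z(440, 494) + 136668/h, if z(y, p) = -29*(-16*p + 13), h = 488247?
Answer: -244834956/37243318411 ≈ -0.0065739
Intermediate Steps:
z(y, p) = -377 + 464*p (z(y, p) = -29*(13 - 16*p) = -377 + 464*p)
-65560/z(440, 494) + 136668/h = -65560/(-377 + 464*494) + 136668/488247 = -65560/(-377 + 229216) + 136668*(1/488247) = -65560/228839 + 45556/162749 = -244834956/37243318411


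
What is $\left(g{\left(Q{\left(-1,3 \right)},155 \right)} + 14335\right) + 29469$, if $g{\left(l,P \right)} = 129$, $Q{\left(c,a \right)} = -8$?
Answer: $43933$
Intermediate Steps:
$\left(g{\left(Q{\left(-1,3 \right)},155 \right)} + 14335\right) + 29469 = \left(129 + 14335\right) + 29469 = 14464 + 29469 = 43933$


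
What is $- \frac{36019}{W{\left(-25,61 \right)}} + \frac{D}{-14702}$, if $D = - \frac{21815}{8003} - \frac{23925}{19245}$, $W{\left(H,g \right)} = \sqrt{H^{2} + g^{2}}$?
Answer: $\frac{20376715}{75478957999} - \frac{36019 \sqrt{4346}}{4346} \approx -546.37$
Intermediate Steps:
$D = - \frac{40753430}{10267849}$ ($D = \left(-21815\right) \frac{1}{8003} - \frac{1595}{1283} = - \frac{21815}{8003} - \frac{1595}{1283} = - \frac{40753430}{10267849} \approx -3.969$)
$- \frac{36019}{W{\left(-25,61 \right)}} + \frac{D}{-14702} = - \frac{36019}{\sqrt{\left(-25\right)^{2} + 61^{2}}} - \frac{40753430}{10267849 \left(-14702\right)} = - \frac{36019}{\sqrt{625 + 3721}} - - \frac{20376715}{75478957999} = - \frac{36019}{\sqrt{4346}} + \frac{20376715}{75478957999} = - 36019 \frac{\sqrt{4346}}{4346} + \frac{20376715}{75478957999} = - \frac{36019 \sqrt{4346}}{4346} + \frac{20376715}{75478957999} = \frac{20376715}{75478957999} - \frac{36019 \sqrt{4346}}{4346}$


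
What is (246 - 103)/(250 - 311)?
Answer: -143/61 ≈ -2.3443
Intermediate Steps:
(246 - 103)/(250 - 311) = 143/(-61) = 143*(-1/61) = -143/61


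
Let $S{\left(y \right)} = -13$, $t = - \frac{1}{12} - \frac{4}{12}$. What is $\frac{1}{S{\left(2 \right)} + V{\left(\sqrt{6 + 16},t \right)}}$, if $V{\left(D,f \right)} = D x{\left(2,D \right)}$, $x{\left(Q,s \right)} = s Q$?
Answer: $\frac{1}{31} \approx 0.032258$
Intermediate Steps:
$x{\left(Q,s \right)} = Q s$
$t = - \frac{5}{12}$ ($t = \left(-1\right) \frac{1}{12} - \frac{1}{3} = - \frac{1}{12} - \frac{1}{3} = - \frac{5}{12} \approx -0.41667$)
$V{\left(D,f \right)} = 2 D^{2}$ ($V{\left(D,f \right)} = D 2 D = 2 D^{2}$)
$\frac{1}{S{\left(2 \right)} + V{\left(\sqrt{6 + 16},t \right)}} = \frac{1}{-13 + 2 \left(\sqrt{6 + 16}\right)^{2}} = \frac{1}{-13 + 2 \left(\sqrt{22}\right)^{2}} = \frac{1}{-13 + 2 \cdot 22} = \frac{1}{-13 + 44} = \frac{1}{31}$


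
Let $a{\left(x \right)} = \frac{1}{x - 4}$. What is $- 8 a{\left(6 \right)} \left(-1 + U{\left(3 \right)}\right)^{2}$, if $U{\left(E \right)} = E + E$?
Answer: $-100$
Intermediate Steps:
$U{\left(E \right)} = 2 E$
$a{\left(x \right)} = \frac{1}{-4 + x}$
$- 8 a{\left(6 \right)} \left(-1 + U{\left(3 \right)}\right)^{2} = - \frac{8}{-4 + 6} \left(-1 + 2 \cdot 3\right)^{2} = - \frac{8}{2} \left(-1 + 6\right)^{2} = \left(-8\right) \frac{1}{2} \cdot 5^{2} = \left(-4\right) 25 = -100$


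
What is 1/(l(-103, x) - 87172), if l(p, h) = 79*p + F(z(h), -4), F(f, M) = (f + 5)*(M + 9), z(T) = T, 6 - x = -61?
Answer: -1/94949 ≈ -1.0532e-5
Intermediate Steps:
x = 67 (x = 6 - 1*(-61) = 6 + 61 = 67)
F(f, M) = (5 + f)*(9 + M)
l(p, h) = 25 + 5*h + 79*p (l(p, h) = 79*p + (45 + 5*(-4) + 9*h - 4*h) = 79*p + (45 - 20 + 9*h - 4*h) = 79*p + (25 + 5*h) = 25 + 5*h + 79*p)
1/(l(-103, x) - 87172) = 1/((25 + 5*67 + 79*(-103)) - 87172) = 1/((25 + 335 - 8137) - 87172) = 1/(-7777 - 87172) = 1/(-94949) = -1/94949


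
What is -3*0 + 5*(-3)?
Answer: -15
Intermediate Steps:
-3*0 + 5*(-3) = 0 - 15 = -15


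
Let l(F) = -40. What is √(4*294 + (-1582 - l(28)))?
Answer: I*√366 ≈ 19.131*I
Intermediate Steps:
√(4*294 + (-1582 - l(28))) = √(4*294 + (-1582 - 1*(-40))) = √(1176 + (-1582 + 40)) = √(1176 - 1542) = √(-366) = I*√366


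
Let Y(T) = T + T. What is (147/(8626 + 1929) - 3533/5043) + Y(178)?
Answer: 18912926446/53228865 ≈ 355.31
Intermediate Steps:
Y(T) = 2*T
(147/(8626 + 1929) - 3533/5043) + Y(178) = (147/(8626 + 1929) - 3533/5043) + 2*178 = (147/10555 - 3533*1/5043) + 356 = (147*(1/10555) - 3533/5043) + 356 = (147/10555 - 3533/5043) + 356 = -36549494/53228865 + 356 = 18912926446/53228865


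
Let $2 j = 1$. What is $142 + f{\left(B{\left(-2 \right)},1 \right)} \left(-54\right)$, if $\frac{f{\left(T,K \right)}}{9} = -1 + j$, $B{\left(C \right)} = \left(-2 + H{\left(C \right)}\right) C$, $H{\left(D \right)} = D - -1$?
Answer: $385$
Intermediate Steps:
$H{\left(D \right)} = 1 + D$ ($H{\left(D \right)} = D + 1 = 1 + D$)
$j = \frac{1}{2}$ ($j = \frac{1}{2} \cdot 1 = \frac{1}{2} \approx 0.5$)
$B{\left(C \right)} = C \left(-1 + C\right)$ ($B{\left(C \right)} = \left(-2 + \left(1 + C\right)\right) C = \left(-1 + C\right) C = C \left(-1 + C\right)$)
$f{\left(T,K \right)} = - \frac{9}{2}$ ($f{\left(T,K \right)} = 9 \left(-1 + \frac{1}{2}\right) = 9 \left(- \frac{1}{2}\right) = - \frac{9}{2}$)
$142 + f{\left(B{\left(-2 \right)},1 \right)} \left(-54\right) = 142 - -243 = 142 + 243 = 385$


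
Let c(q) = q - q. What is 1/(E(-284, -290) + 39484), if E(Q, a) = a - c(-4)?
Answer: 1/39194 ≈ 2.5514e-5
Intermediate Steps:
c(q) = 0
E(Q, a) = a (E(Q, a) = a - 1*0 = a + 0 = a)
1/(E(-284, -290) + 39484) = 1/(-290 + 39484) = 1/39194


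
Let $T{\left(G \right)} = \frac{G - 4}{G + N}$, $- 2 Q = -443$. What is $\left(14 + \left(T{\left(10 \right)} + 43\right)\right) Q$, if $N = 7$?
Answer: $\frac{431925}{34} \approx 12704.0$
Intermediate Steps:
$Q = \frac{443}{2}$ ($Q = \left(- \frac{1}{2}\right) \left(-443\right) = \frac{443}{2} \approx 221.5$)
$T{\left(G \right)} = \frac{-4 + G}{7 + G}$ ($T{\left(G \right)} = \frac{G - 4}{G + 7} = \frac{-4 + G}{7 + G}$)
$\left(14 + \left(T{\left(10 \right)} + 43\right)\right) Q = \left(14 + \left(\frac{-4 + 10}{7 + 10} + 43\right)\right) \frac{443}{2} = \left(14 + \left(\frac{1}{17} \cdot 6 + 43\right)\right) \frac{443}{2} = \left(14 + \left(\frac{6}{17} + 43\right)\right) \frac{443}{2} = \left(14 + \frac{737}{17}\right) \frac{443}{2} = \frac{975}{17} \cdot \frac{443}{2} = \frac{431925}{34}$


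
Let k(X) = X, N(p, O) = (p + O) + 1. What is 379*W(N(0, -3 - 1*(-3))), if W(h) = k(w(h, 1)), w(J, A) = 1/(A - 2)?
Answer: -379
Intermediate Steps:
w(J, A) = 1/(-2 + A)
N(p, O) = 1 + O + p (N(p, O) = (O + p) + 1 = 1 + O + p)
W(h) = -1 (W(h) = 1/(-2 + 1) = 1/(-1) = -1)
379*W(N(0, -3 - 1*(-3))) = 379*(-1) = -379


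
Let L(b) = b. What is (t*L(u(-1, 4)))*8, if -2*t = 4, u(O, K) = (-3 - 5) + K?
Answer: 64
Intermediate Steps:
u(O, K) = -8 + K
t = -2 (t = -1/2*4 = -2)
(t*L(u(-1, 4)))*8 = -2*(-8 + 4)*8 = -2*(-4)*8 = 8*8 = 64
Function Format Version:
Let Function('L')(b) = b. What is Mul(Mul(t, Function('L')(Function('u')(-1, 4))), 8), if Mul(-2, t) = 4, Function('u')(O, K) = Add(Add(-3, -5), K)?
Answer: 64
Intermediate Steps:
Function('u')(O, K) = Add(-8, K)
t = -2 (t = Mul(Rational(-1, 2), 4) = -2)
Mul(Mul(t, Function('L')(Function('u')(-1, 4))), 8) = Mul(Mul(-2, Add(-8, 4)), 8) = Mul(Mul(-2, -4), 8) = Mul(8, 8) = 64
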